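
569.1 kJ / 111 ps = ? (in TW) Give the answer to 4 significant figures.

5127 TW

(569.1 × 10³) / (111 × 10⁻¹²) = 5.12703 × 10¹⁵ W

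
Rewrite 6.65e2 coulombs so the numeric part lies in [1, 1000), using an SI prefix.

= 665 coulombs; mantissa already in [1, 1000).

665 coulombs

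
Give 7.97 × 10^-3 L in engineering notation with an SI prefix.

7.97 mL

= 7.97 × 10^-3 L; 10^-3 is milli.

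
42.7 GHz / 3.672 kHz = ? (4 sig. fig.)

11630000

(42.7 × 10⁹) / (3.672 × 10³) = 11.629 × 10⁶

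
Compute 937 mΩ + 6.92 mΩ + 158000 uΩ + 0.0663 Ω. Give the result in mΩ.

In mΩ:
  937 mΩ → 937
  6.92 mΩ → 6.92
  158000 uΩ = 158000 × 10⁻³ mΩ = 158
  0.0663 Ω = 0.0663 × 10³ mΩ = 66.3
Sum: 937 + 6.92 + 158 + 66.3 = 1168.22

1168.22 mΩ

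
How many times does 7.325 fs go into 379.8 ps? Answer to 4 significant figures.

51850

(379.8 × 10^-12) / (7.325 × 10^-15) = 51.85 × 10^3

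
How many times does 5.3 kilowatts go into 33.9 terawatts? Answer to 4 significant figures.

(33.9 × 10^12) / (5.3 × 10^3) = 6.3962 × 10^9

6396000000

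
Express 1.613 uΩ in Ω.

0.000001613 Ω

micro = 10^-6, (no prefix) = 10^0; factor is 10^-6.
1.613 × 10^-6 = 0.000001613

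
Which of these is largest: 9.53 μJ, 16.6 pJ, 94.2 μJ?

94.2 μJ

9.53 μJ = 0.00000953 J
16.6 pJ = 0.0000000000166 J
94.2 μJ = 0.0000942 J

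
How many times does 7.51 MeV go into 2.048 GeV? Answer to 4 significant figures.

272.7

(2.048 × 10⁹) / (7.51 × 10⁶) = 0.2727 × 10³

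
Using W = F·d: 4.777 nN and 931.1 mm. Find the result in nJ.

4.777 × 10⁻⁹ × 931.1 × 10⁻³ = 4447.8647 × 10⁻¹² J

4.4478647 nJ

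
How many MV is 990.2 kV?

kilo = 10³, mega = 10⁶; factor is 10⁻³.
990.2 × 10⁻³ = 0.9902

0.9902 MV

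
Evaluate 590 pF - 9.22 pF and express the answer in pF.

580.78 pF

In pF:
  590 pF → 590
  9.22 pF → 9.22
Difference: 590 - 9.22 = 580.78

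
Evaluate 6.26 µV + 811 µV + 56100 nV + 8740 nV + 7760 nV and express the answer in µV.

889.86 µV

In µV:
  6.26 µV → 6.26
  811 µV → 811
  56100 nV = 56100 × 10^-3 µV = 56.1
  8740 nV = 8740 × 10^-3 µV = 8.74
  7760 nV = 7760 × 10^-3 µV = 7.76
Sum: 6.26 + 811 + 56.1 + 8.74 + 7.76 = 889.86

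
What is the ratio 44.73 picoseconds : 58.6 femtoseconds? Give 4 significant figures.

763.3

(44.73e-12) / (58.6e-15) = 0.76331e3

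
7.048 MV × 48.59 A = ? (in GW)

7.048 × 10⁶ × 48.59 = 342.46232 × 10⁶ W

0.34246232 GW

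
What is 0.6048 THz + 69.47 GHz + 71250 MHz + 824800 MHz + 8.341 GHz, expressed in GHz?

1578.661 GHz

In GHz:
  0.6048 THz = 0.6048e3 GHz = 604.8
  69.47 GHz → 69.47
  71250 MHz = 71250e-3 GHz = 71.25
  824800 MHz = 824800e-3 GHz = 824.8
  8.341 GHz → 8.341
Sum: 604.8 + 69.47 + 71.25 + 824.8 + 8.341 = 1578.661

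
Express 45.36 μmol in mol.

micro = 10⁻⁶, (no prefix) = 10⁰; factor is 10⁻⁶.
45.36 × 10⁻⁶ = 0.00004536

0.00004536 mol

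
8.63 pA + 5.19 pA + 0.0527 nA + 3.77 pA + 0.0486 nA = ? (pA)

In pA:
  8.63 pA → 8.63
  5.19 pA → 5.19
  0.0527 nA = 0.0527e3 pA = 52.7
  3.77 pA → 3.77
  0.0486 nA = 0.0486e3 pA = 48.6
Sum: 8.63 + 5.19 + 52.7 + 3.77 + 48.6 = 118.89

118.89 pA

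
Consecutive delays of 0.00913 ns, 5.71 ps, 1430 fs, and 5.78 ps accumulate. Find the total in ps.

22.05 ps

In ps:
  0.00913 ns = 0.00913e3 ps = 9.13
  5.71 ps → 5.71
  1430 fs = 1430e-3 ps = 1.43
  5.78 ps → 5.78
Sum: 9.13 + 5.71 + 1.43 + 5.78 = 22.05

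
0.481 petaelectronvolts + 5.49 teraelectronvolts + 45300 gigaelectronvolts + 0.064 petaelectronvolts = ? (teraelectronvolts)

In teraelectronvolts:
  0.481 petaelectronvolts = 0.481 × 10³ teraelectronvolts = 481
  5.49 teraelectronvolts → 5.49
  45300 gigaelectronvolts = 45300 × 10⁻³ teraelectronvolts = 45.3
  0.064 petaelectronvolts = 0.064 × 10³ teraelectronvolts = 64
Sum: 481 + 5.49 + 45.3 + 64 = 595.79

595.79 teraelectronvolts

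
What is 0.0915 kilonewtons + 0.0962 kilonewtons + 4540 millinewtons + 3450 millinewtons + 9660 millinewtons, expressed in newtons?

In newtons:
  0.0915 kilonewtons = 0.0915 × 10^3 newtons = 91.5
  0.0962 kilonewtons = 0.0962 × 10^3 newtons = 96.2
  4540 millinewtons = 4540 × 10^-3 newtons = 4.54
  3450 millinewtons = 3450 × 10^-3 newtons = 3.45
  9660 millinewtons = 9660 × 10^-3 newtons = 9.66
Sum: 91.5 + 96.2 + 4.54 + 3.45 + 9.66 = 205.35

205.35 newtons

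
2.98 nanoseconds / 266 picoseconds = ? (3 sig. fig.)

(2.98 × 10^-9) / (266 × 10^-12) = 0.0112 × 10^3

11.2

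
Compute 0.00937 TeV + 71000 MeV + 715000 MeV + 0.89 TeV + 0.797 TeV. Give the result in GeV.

In GeV:
  0.00937 TeV = 0.00937e3 GeV = 9.37
  71000 MeV = 71000e-3 GeV = 71
  715000 MeV = 715000e-3 GeV = 715
  0.89 TeV = 0.89e3 GeV = 890
  0.797 TeV = 0.797e3 GeV = 797
Sum: 9.37 + 71 + 715 + 890 + 797 = 2482.37

2482.37 GeV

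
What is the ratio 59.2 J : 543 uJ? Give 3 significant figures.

109000

(59.2) / (543e-6) = 0.109e6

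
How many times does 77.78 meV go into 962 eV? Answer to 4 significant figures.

12370

(962) / (77.78e-3) = 12.368e3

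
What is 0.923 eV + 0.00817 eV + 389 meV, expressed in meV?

1320.17 meV

In meV:
  0.923 eV = 0.923 × 10^3 meV = 923
  0.00817 eV = 0.00817 × 10^3 meV = 8.17
  389 meV → 389
Sum: 923 + 8.17 + 389 = 1320.17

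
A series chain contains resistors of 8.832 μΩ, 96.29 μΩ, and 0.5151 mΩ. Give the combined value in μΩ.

620.222 μΩ

In μΩ:
  8.832 μΩ → 8.832
  96.29 μΩ → 96.29
  0.5151 mΩ = 0.5151 × 10³ μΩ = 515.1
Sum: 8.832 + 96.29 + 515.1 = 620.222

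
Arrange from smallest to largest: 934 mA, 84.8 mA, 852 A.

934 mA = 0.934 A
84.8 mA = 0.0848 A
852 A = 852 A

84.8 mA < 934 mA < 852 A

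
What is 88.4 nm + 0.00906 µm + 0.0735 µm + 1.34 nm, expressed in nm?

In nm:
  88.4 nm → 88.4
  0.00906 µm = 0.00906 × 10³ nm = 9.06
  0.0735 µm = 0.0735 × 10³ nm = 73.5
  1.34 nm → 1.34
Sum: 88.4 + 9.06 + 73.5 + 1.34 = 172.3

172.3 nm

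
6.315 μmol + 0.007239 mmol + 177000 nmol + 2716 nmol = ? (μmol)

In μmol:
  6.315 μmol → 6.315
  0.007239 mmol = 0.007239 × 10^3 μmol = 7.239
  177000 nmol = 177000 × 10^-3 μmol = 177
  2716 nmol = 2716 × 10^-3 μmol = 2.716
Sum: 6.315 + 7.239 + 177 + 2.716 = 193.27

193.27 μmol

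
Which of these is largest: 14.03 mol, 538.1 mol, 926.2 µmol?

14.03 mol = 14.03 mol
538.1 mol = 538.1 mol
926.2 µmol = 0.0009262 mol

538.1 mol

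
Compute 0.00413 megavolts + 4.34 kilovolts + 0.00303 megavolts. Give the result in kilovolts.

11.5 kilovolts

In kilovolts:
  0.00413 megavolts = 0.00413 × 10^3 kilovolts = 4.13
  4.34 kilovolts → 4.34
  0.00303 megavolts = 0.00303 × 10^3 kilovolts = 3.03
Sum: 4.13 + 4.34 + 3.03 = 11.5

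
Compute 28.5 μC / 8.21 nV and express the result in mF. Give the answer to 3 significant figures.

(28.5e-6) / (8.21e-9) = 3.4714e3 F

3470000 mF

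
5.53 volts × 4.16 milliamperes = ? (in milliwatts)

5.53 × 4.16e-3 = 23.0048e-3 W

23.0048 milliwatts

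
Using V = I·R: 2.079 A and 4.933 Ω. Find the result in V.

2.079 × 4.933 = 10.255707 V

10.255707 V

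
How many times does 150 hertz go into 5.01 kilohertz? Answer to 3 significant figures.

33.4

(5.01 × 10³) / (150) = 0.0334 × 10³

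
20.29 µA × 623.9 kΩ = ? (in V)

12.658931 V

20.29 × 10⁻⁶ × 623.9 × 10³ = 12658.931 × 10⁻³ V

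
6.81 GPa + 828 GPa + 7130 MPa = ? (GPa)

841.94 GPa

In GPa:
  6.81 GPa → 6.81
  828 GPa → 828
  7130 MPa = 7130 × 10⁻³ GPa = 7.13
Sum: 6.81 + 828 + 7.13 = 841.94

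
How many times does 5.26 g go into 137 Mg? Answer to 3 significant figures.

26000000

(137 × 10⁶) / (5.26) = 26.05 × 10⁶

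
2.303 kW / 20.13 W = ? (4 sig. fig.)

(2.303 × 10³) / (20.13) = 0.11441 × 10³

114.4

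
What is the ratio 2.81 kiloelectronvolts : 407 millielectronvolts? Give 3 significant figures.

6900

(2.81 × 10^3) / (407 × 10^-3) = 0.006904 × 10^6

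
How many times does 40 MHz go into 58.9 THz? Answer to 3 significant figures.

(58.9e12) / (40e6) = 1.472e6

1470000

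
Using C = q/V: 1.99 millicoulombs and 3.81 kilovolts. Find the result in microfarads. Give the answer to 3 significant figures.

(1.99 × 10⁻³) / (3.81 × 10³) = 0.52231 × 10⁻⁶ F

0.522 microfarads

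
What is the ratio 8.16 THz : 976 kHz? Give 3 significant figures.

(8.16 × 10¹²) / (976 × 10³) = 0.008361 × 10⁹

8360000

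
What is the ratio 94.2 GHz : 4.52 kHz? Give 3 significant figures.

(94.2 × 10^9) / (4.52 × 10^3) = 20.84 × 10^6

20800000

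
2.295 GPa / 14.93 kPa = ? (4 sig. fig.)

(2.295e9) / (14.93e3) = 0.15372e6

153700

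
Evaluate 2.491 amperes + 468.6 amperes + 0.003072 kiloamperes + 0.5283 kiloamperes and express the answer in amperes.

1002.463 amperes

In amperes:
  2.491 amperes → 2.491
  468.6 amperes → 468.6
  0.003072 kiloamperes = 0.003072e3 amperes = 3.072
  0.5283 kiloamperes = 0.5283e3 amperes = 528.3
Sum: 2.491 + 468.6 + 3.072 + 528.3 = 1002.463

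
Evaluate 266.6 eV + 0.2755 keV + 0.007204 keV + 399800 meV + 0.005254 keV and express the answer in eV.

954.358 eV

In eV:
  266.6 eV → 266.6
  0.2755 keV = 0.2755 × 10³ eV = 275.5
  0.007204 keV = 0.007204 × 10³ eV = 7.204
  399800 meV = 399800 × 10⁻³ eV = 399.8
  0.005254 keV = 0.005254 × 10³ eV = 5.254
Sum: 266.6 + 275.5 + 7.204 + 399.8 + 5.254 = 954.358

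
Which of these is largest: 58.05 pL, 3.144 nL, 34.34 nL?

58.05 pL = 0.00000000005805 L
3.144 nL = 0.000000003144 L
34.34 nL = 0.00000003434 L

34.34 nL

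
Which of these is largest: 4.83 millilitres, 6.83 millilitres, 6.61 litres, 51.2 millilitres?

6.61 litres

4.83 millilitres = 0.00483 litres
6.83 millilitres = 0.00683 litres
6.61 litres = 6.61 litres
51.2 millilitres = 0.0512 litres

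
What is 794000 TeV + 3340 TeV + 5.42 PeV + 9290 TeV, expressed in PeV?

812.05 PeV

In PeV:
  794000 TeV = 794000 × 10⁻³ PeV = 794
  3340 TeV = 3340 × 10⁻³ PeV = 3.34
  5.42 PeV → 5.42
  9290 TeV = 9290 × 10⁻³ PeV = 9.29
Sum: 794 + 3.34 + 5.42 + 9.29 = 812.05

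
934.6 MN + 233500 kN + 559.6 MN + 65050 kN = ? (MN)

In MN:
  934.6 MN → 934.6
  233500 kN = 233500 × 10^-3 MN = 233.5
  559.6 MN → 559.6
  65050 kN = 65050 × 10^-3 MN = 65.05
Sum: 934.6 + 233.5 + 559.6 + 65.05 = 1792.75

1792.75 MN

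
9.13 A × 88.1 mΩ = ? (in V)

0.804353 V

9.13 × 88.1 × 10^-3 = 804.353 × 10^-3 V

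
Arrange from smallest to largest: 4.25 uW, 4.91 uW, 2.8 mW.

4.25 uW < 4.91 uW < 2.8 mW

4.25 uW = 0.00000425 W
4.91 uW = 0.00000491 W
2.8 mW = 0.0028 W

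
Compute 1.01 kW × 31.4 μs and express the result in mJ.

31.714 mJ

1.01e3 × 31.4e-6 = 31.714e-3 J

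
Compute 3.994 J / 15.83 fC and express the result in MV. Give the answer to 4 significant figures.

(3.994) / (15.83e-15) = 0.252306e15 V

252300000 MV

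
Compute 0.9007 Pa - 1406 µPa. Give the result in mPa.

In mPa:
  0.9007 Pa = 0.9007e3 mPa = 900.7
  1406 µPa = 1406e-3 mPa = 1.406
Difference: 900.7 - 1.406 = 899.294

899.294 mPa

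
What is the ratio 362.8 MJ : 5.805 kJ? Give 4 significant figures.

(362.8 × 10^6) / (5.805 × 10^3) = 62.498 × 10^3

62500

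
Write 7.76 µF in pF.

7760000 pF

micro = 10^-6, pico = 10^-12; factor is 10^6.
7.76 × 10^6 = 7760000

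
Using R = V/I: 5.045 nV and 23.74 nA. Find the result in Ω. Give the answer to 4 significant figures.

0.2125 Ω

(5.045 × 10⁻⁹) / (23.74 × 10⁻⁹) = 0.212511 Ω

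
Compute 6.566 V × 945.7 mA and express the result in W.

6.566 × 945.7e-3 = 6209.4662e-3 W

6.2094662 W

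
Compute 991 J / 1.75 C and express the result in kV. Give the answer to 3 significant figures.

(991) / (1.75) = 566.29 V

0.566 kV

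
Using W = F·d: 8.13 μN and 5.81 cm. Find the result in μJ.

0.472353 μJ

8.13 × 10⁻⁶ × 5.81 × 10⁻² = 47.2353 × 10⁻⁸ J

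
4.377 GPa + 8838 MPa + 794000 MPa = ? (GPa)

807.215 GPa

In GPa:
  4.377 GPa → 4.377
  8838 MPa = 8838 × 10^-3 GPa = 8.838
  794000 MPa = 794000 × 10^-3 GPa = 794
Sum: 4.377 + 8.838 + 794 = 807.215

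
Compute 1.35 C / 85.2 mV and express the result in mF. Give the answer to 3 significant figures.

15800 mF

(1.35) / (85.2 × 10^-3) = 0.015845 × 10^3 F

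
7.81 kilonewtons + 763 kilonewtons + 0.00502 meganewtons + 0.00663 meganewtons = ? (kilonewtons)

782.46 kilonewtons

In kilonewtons:
  7.81 kilonewtons → 7.81
  763 kilonewtons → 763
  0.00502 meganewtons = 0.00502 × 10³ kilonewtons = 5.02
  0.00663 meganewtons = 0.00663 × 10³ kilonewtons = 6.63
Sum: 7.81 + 763 + 5.02 + 6.63 = 782.46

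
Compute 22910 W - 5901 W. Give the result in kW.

17.009 kW

In kW:
  22910 W = 22910 × 10⁻³ kW = 22.91
  5901 W = 5901 × 10⁻³ kW = 5.901
Difference: 22.91 - 5.901 = 17.009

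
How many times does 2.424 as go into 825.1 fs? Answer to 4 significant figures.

(825.1 × 10^-15) / (2.424 × 10^-18) = 340.39 × 10^3

340400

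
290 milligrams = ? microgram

milli = 10⁻³, micro = 10⁻⁶; factor is 10³.
290 × 10³ = 290000

290000 micrograms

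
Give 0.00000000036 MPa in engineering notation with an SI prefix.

360 uPa

= 360e-6 Pa; 1e-6 is micro.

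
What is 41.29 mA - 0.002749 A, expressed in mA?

38.541 mA

In mA:
  41.29 mA → 41.29
  0.002749 A = 0.002749 × 10^3 mA = 2.749
Difference: 41.29 - 2.749 = 38.541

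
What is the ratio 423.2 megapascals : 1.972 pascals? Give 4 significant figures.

(423.2 × 10^6) / (1.972) = 214.6 × 10^6

214600000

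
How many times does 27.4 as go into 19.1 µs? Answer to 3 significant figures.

697000000000

(19.1 × 10⁻⁶) / (27.4 × 10⁻¹⁸) = 0.6971 × 10¹²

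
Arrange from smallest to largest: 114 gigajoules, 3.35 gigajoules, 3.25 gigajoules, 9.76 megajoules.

114 gigajoules = 114000000000 joules
3.35 gigajoules = 3350000000 joules
3.25 gigajoules = 3250000000 joules
9.76 megajoules = 9760000 joules

9.76 megajoules < 3.25 gigajoules < 3.35 gigajoules < 114 gigajoules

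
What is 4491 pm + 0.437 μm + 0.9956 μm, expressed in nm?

In nm:
  4491 pm = 4491e-3 nm = 4.491
  0.437 μm = 0.437e3 nm = 437
  0.9956 μm = 0.9956e3 nm = 995.6
Sum: 4.491 + 437 + 995.6 = 1437.091

1437.091 nm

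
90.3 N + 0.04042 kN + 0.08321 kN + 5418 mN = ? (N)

In N:
  90.3 N → 90.3
  0.04042 kN = 0.04042 × 10³ N = 40.42
  0.08321 kN = 0.08321 × 10³ N = 83.21
  5418 mN = 5418 × 10⁻³ N = 5.418
Sum: 90.3 + 40.42 + 83.21 + 5.418 = 219.348

219.348 N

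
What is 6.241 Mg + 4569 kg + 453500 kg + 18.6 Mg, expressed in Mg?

In Mg:
  6.241 Mg → 6.241
  4569 kg = 4569 × 10^-3 Mg = 4.569
  453500 kg = 453500 × 10^-3 Mg = 453.5
  18.6 Mg → 18.6
Sum: 6.241 + 4.569 + 453.5 + 18.6 = 482.91

482.91 Mg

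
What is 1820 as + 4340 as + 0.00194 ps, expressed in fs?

In fs:
  1820 as = 1820 × 10⁻³ fs = 1.82
  4340 as = 4340 × 10⁻³ fs = 4.34
  0.00194 ps = 0.00194 × 10³ fs = 1.94
Sum: 1.82 + 4.34 + 1.94 = 8.1

8.1 fs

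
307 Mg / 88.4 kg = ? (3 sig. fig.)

3470

(307e6) / (88.4e3) = 3.473e3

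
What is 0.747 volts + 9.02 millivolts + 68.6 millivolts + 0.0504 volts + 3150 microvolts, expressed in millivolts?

878.17 millivolts

In millivolts:
  0.747 volts = 0.747 × 10³ millivolts = 747
  9.02 millivolts → 9.02
  68.6 millivolts → 68.6
  0.0504 volts = 0.0504 × 10³ millivolts = 50.4
  3150 microvolts = 3150 × 10⁻³ millivolts = 3.15
Sum: 747 + 9.02 + 68.6 + 50.4 + 3.15 = 878.17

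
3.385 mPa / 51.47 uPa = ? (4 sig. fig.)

(3.385e-3) / (51.47e-6) = 0.065766e3

65.77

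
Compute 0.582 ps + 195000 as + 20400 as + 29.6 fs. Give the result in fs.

In fs:
  0.582 ps = 0.582 × 10³ fs = 582
  195000 as = 195000 × 10⁻³ fs = 195
  20400 as = 20400 × 10⁻³ fs = 20.4
  29.6 fs → 29.6
Sum: 582 + 195 + 20.4 + 29.6 = 827

827 fs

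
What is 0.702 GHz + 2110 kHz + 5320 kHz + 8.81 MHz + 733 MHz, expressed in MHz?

In MHz:
  0.702 GHz = 0.702e3 MHz = 702
  2110 kHz = 2110e-3 MHz = 2.11
  5320 kHz = 5320e-3 MHz = 5.32
  8.81 MHz → 8.81
  733 MHz → 733
Sum: 702 + 2.11 + 5.32 + 8.81 + 733 = 1451.24

1451.24 MHz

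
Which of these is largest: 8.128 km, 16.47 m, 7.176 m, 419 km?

8.128 km = 8128 m
16.47 m = 16.47 m
7.176 m = 7.176 m
419 km = 419000 m

419 km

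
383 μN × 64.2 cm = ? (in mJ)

0.245886 mJ

383 × 10⁻⁶ × 64.2 × 10⁻² = 24588.6 × 10⁻⁸ J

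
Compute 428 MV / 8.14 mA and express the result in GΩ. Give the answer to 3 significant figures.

(428 × 10^6) / (8.14 × 10^-3) = 52.58 × 10^9 Ω

52.6 GΩ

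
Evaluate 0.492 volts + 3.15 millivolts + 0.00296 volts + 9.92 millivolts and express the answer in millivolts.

In millivolts:
  0.492 volts = 0.492e3 millivolts = 492
  3.15 millivolts → 3.15
  0.00296 volts = 0.00296e3 millivolts = 2.96
  9.92 millivolts → 9.92
Sum: 492 + 3.15 + 2.96 + 9.92 = 508.03

508.03 millivolts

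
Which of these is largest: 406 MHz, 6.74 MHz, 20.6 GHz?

20.6 GHz

406 MHz = 406000000 Hz
6.74 MHz = 6740000 Hz
20.6 GHz = 20600000000 Hz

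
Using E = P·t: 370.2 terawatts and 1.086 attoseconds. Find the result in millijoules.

370.2e12 × 1.086e-18 = 402.0372e-6 J

0.4020372 millijoules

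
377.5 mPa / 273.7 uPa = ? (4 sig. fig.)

(377.5 × 10^-3) / (273.7 × 10^-6) = 1.3792 × 10^3

1379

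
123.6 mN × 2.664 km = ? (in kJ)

123.6 × 10⁻³ × 2.664 × 10³ = 329.2704 J

0.3292704 kJ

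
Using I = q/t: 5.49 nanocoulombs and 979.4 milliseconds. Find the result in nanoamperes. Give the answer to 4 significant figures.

(5.49 × 10⁻⁹) / (979.4 × 10⁻³) = 0.00560547 × 10⁻⁶ A

5.605 nanoamperes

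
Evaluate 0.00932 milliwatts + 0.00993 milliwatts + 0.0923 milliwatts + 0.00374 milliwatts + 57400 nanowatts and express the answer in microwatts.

In microwatts:
  0.00932 milliwatts = 0.00932 × 10^3 microwatts = 9.32
  0.00993 milliwatts = 0.00993 × 10^3 microwatts = 9.93
  0.0923 milliwatts = 0.0923 × 10^3 microwatts = 92.3
  0.00374 milliwatts = 0.00374 × 10^3 microwatts = 3.74
  57400 nanowatts = 57400 × 10^-3 microwatts = 57.4
Sum: 9.32 + 9.93 + 92.3 + 3.74 + 57.4 = 172.69

172.69 microwatts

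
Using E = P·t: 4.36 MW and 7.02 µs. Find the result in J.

4.36 × 10⁶ × 7.02 × 10⁻⁶ = 30.6072 J

30.6072 J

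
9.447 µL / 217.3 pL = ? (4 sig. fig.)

43470

(9.447 × 10^-6) / (217.3 × 10^-12) = 0.043474 × 10^6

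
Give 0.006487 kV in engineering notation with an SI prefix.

6.487 V

= 6.487 V; mantissa already in [1, 1000).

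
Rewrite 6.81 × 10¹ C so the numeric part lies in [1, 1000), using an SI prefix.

68.1 C

= 68.1 C; mantissa already in [1, 1000).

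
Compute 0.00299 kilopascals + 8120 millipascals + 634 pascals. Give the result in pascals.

In pascals:
  0.00299 kilopascals = 0.00299 × 10^3 pascals = 2.99
  8120 millipascals = 8120 × 10^-3 pascals = 8.12
  634 pascals → 634
Sum: 2.99 + 8.12 + 634 = 645.11

645.11 pascals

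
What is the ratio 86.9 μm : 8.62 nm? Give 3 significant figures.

10100

(86.9 × 10⁻⁶) / (8.62 × 10⁻⁹) = 10.08 × 10³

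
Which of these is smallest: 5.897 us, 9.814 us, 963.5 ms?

5.897 us = 0.000005897 s
9.814 us = 0.000009814 s
963.5 ms = 0.9635 s

5.897 us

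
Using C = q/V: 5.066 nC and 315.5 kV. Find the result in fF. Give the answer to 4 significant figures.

16.06 fF

(5.066 × 10^-9) / (315.5 × 10^3) = 0.0160571 × 10^-12 F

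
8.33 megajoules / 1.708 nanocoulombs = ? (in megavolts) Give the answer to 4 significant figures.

4877000000 megavolts

(8.33e6) / (1.708e-9) = 4.87705e15 V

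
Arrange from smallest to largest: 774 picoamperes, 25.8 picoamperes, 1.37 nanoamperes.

774 picoamperes = 0.000000000774 amperes
25.8 picoamperes = 0.0000000000258 amperes
1.37 nanoamperes = 0.00000000137 amperes

25.8 picoamperes < 774 picoamperes < 1.37 nanoamperes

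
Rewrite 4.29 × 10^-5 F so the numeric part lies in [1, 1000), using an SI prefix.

42.9 µF

= 42.9 × 10^-6 F; 10^-6 is micro.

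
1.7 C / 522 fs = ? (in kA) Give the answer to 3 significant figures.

(1.7) / (522 × 10^-15) = 0.0032567 × 10^15 A

3260000000 kA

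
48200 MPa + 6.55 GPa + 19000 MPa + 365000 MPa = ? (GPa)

438.75 GPa

In GPa:
  48200 MPa = 48200e-3 GPa = 48.2
  6.55 GPa → 6.55
  19000 MPa = 19000e-3 GPa = 19
  365000 MPa = 365000e-3 GPa = 365
Sum: 48.2 + 6.55 + 19 + 365 = 438.75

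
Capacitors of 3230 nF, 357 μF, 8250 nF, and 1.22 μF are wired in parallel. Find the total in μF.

369.7 μF

In μF:
  3230 nF = 3230e-3 μF = 3.23
  357 μF → 357
  8250 nF = 8250e-3 μF = 8.25
  1.22 μF → 1.22
Sum: 3.23 + 357 + 8.25 + 1.22 = 369.7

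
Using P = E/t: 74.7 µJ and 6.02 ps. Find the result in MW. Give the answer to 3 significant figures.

(74.7 × 10⁻⁶) / (6.02 × 10⁻¹²) = 12.409 × 10⁶ W

12.4 MW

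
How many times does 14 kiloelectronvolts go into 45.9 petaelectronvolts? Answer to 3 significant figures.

3280000000000

(45.9e15) / (14e3) = 3.279e12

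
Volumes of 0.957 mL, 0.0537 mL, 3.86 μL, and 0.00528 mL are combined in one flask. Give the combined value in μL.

In μL:
  0.957 mL = 0.957 × 10³ μL = 957
  0.0537 mL = 0.0537 × 10³ μL = 53.7
  3.86 μL → 3.86
  0.00528 mL = 0.00528 × 10³ μL = 5.28
Sum: 957 + 53.7 + 3.86 + 5.28 = 1019.84

1019.84 μL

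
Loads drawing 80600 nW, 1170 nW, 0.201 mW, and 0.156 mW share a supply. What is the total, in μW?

438.77 μW

In μW:
  80600 nW = 80600e-3 μW = 80.6
  1170 nW = 1170e-3 μW = 1.17
  0.201 mW = 0.201e3 μW = 201
  0.156 mW = 0.156e3 μW = 156
Sum: 80.6 + 1.17 + 201 + 156 = 438.77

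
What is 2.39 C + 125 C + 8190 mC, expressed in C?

135.58 C

In C:
  2.39 C → 2.39
  125 C → 125
  8190 mC = 8190 × 10^-3 C = 8.19
Sum: 2.39 + 125 + 8.19 = 135.58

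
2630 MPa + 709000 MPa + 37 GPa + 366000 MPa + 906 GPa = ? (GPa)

In GPa:
  2630 MPa = 2630 × 10⁻³ GPa = 2.63
  709000 MPa = 709000 × 10⁻³ GPa = 709
  37 GPa → 37
  366000 MPa = 366000 × 10⁻³ GPa = 366
  906 GPa → 906
Sum: 2.63 + 709 + 37 + 366 + 906 = 2020.63

2020.63 GPa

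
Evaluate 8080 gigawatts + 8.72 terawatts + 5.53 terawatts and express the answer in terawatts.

In terawatts:
  8080 gigawatts = 8080 × 10^-3 terawatts = 8.08
  8.72 terawatts → 8.72
  5.53 terawatts → 5.53
Sum: 8.08 + 8.72 + 5.53 = 22.33

22.33 terawatts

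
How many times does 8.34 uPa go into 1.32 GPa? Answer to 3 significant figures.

158000000000000

(1.32 × 10^9) / (8.34 × 10^-6) = 0.1583 × 10^15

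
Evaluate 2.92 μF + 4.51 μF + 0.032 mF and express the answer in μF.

In μF:
  2.92 μF → 2.92
  4.51 μF → 4.51
  0.032 mF = 0.032e3 μF = 32
Sum: 2.92 + 4.51 + 32 = 39.43

39.43 μF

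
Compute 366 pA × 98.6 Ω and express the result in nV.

36.0876 nV

366 × 10⁻¹² × 98.6 = 36087.6 × 10⁻¹² V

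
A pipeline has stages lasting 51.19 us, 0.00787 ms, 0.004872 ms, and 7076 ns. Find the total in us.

71.008 us

In us:
  51.19 us → 51.19
  0.00787 ms = 0.00787e3 us = 7.87
  0.004872 ms = 0.004872e3 us = 4.872
  7076 ns = 7076e-3 us = 7.076
Sum: 51.19 + 7.87 + 4.872 + 7.076 = 71.008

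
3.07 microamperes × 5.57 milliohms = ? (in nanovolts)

17.0999 nanovolts

3.07 × 10^-6 × 5.57 × 10^-3 = 17.0999 × 10^-9 V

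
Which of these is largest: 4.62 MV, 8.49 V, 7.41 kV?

4.62 MV

4.62 MV = 4620000 V
8.49 V = 8.49 V
7.41 kV = 7410 V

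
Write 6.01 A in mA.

(no prefix) = 10^0, milli = 10^-3; factor is 10^3.
6.01 × 10^3 = 6010

6010 mA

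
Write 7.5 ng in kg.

0.0000000000075 kg

nano = 10⁻⁹, kilo = 10³; factor is 10⁻¹².
7.5 × 10⁻¹² = 0.0000000000075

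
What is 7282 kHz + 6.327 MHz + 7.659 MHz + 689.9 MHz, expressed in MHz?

In MHz:
  7282 kHz = 7282 × 10⁻³ MHz = 7.282
  6.327 MHz → 6.327
  7.659 MHz → 7.659
  689.9 MHz → 689.9
Sum: 7.282 + 6.327 + 7.659 + 689.9 = 711.168

711.168 MHz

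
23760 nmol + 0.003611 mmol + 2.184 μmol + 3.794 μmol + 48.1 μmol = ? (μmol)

In μmol:
  23760 nmol = 23760 × 10^-3 μmol = 23.76
  0.003611 mmol = 0.003611 × 10^3 μmol = 3.611
  2.184 μmol → 2.184
  3.794 μmol → 3.794
  48.1 μmol → 48.1
Sum: 23.76 + 3.611 + 2.184 + 3.794 + 48.1 = 81.449

81.449 μmol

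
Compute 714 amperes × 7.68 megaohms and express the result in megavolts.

5483.52 megavolts

714 × 7.68 × 10⁶ = 5483.52 × 10⁶ V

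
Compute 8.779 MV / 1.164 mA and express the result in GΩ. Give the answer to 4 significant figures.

7.542 GΩ

(8.779 × 10⁶) / (1.164 × 10⁻³) = 7.5421 × 10⁹ Ω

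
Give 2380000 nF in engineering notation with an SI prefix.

2.38 mF

= 2.38 × 10⁻³ F; 10⁻³ is milli.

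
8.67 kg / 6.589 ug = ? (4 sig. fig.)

(8.67 × 10³) / (6.589 × 10⁻⁶) = 1.3158 × 10⁹

1316000000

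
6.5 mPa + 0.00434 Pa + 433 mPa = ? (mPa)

443.84 mPa

In mPa:
  6.5 mPa → 6.5
  0.00434 Pa = 0.00434 × 10^3 mPa = 4.34
  433 mPa → 433
Sum: 6.5 + 4.34 + 433 = 443.84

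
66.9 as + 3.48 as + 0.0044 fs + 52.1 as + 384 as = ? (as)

510.88 as

In as:
  66.9 as → 66.9
  3.48 as → 3.48
  0.0044 fs = 0.0044e3 as = 4.4
  52.1 as → 52.1
  384 as → 384
Sum: 66.9 + 3.48 + 4.4 + 52.1 + 384 = 510.88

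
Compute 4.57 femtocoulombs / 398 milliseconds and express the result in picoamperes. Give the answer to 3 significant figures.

(4.57 × 10^-15) / (398 × 10^-3) = 0.011482 × 10^-12 A

0.0115 picoamperes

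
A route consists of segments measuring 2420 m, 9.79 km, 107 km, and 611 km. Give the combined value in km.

730.21 km

In km:
  2420 m = 2420 × 10^-3 km = 2.42
  9.79 km → 9.79
  107 km → 107
  611 km → 611
Sum: 2.42 + 9.79 + 107 + 611 = 730.21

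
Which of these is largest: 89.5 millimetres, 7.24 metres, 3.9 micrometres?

89.5 millimetres = 0.0895 metres
7.24 metres = 7.24 metres
3.9 micrometres = 0.0000039 metres

7.24 metres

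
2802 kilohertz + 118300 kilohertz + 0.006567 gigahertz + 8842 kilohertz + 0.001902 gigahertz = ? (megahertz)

138.413 megahertz

In megahertz:
  2802 kilohertz = 2802 × 10^-3 megahertz = 2.802
  118300 kilohertz = 118300 × 10^-3 megahertz = 118.3
  0.006567 gigahertz = 0.006567 × 10^3 megahertz = 6.567
  8842 kilohertz = 8842 × 10^-3 megahertz = 8.842
  0.001902 gigahertz = 0.001902 × 10^3 megahertz = 1.902
Sum: 2.802 + 118.3 + 6.567 + 8.842 + 1.902 = 138.413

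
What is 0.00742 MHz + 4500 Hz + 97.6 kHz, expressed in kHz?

In kHz:
  0.00742 MHz = 0.00742e3 kHz = 7.42
  4500 Hz = 4500e-3 kHz = 4.5
  97.6 kHz → 97.6
Sum: 7.42 + 4.5 + 97.6 = 109.52

109.52 kHz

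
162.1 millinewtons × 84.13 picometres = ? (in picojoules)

162.1e-3 × 84.13e-12 = 13637.473e-15 J

13.637473 picojoules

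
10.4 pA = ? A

0.0000000000104 A

pico = 10⁻¹², (no prefix) = 10⁰; factor is 10⁻¹².
10.4 × 10⁻¹² = 0.0000000000104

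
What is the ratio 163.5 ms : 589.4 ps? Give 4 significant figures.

277400000

(163.5 × 10⁻³) / (589.4 × 10⁻¹²) = 0.2774 × 10⁹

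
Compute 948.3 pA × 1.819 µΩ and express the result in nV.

948.3 × 10^-12 × 1.819 × 10^-6 = 1724.9577 × 10^-18 V

0.0000017249577 nV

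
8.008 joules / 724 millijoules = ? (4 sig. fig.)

11.06

(8.008) / (724 × 10^-3) = 0.011061 × 10^3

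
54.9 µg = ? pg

54900000 pg

micro = 10^-6, pico = 10^-12; factor is 10^6.
54.9 × 10^6 = 54900000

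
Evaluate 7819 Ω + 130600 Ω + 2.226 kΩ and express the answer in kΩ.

In kΩ:
  7819 Ω = 7819e-3 kΩ = 7.819
  130600 Ω = 130600e-3 kΩ = 130.6
  2.226 kΩ → 2.226
Sum: 7.819 + 130.6 + 2.226 = 140.645

140.645 kΩ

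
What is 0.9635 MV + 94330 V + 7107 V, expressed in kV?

1064.937 kV

In kV:
  0.9635 MV = 0.9635 × 10³ kV = 963.5
  94330 V = 94330 × 10⁻³ kV = 94.33
  7107 V = 7107 × 10⁻³ kV = 7.107
Sum: 963.5 + 94.33 + 7.107 = 1064.937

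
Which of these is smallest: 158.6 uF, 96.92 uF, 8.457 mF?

158.6 uF = 0.0001586 F
96.92 uF = 0.00009692 F
8.457 mF = 0.008457 F

96.92 uF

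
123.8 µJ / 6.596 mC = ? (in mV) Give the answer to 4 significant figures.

18.77 mV

(123.8e-6) / (6.596e-3) = 18.769e-3 V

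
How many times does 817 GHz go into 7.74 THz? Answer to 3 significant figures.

(7.74e12) / (817e9) = 0.009474e3

9.47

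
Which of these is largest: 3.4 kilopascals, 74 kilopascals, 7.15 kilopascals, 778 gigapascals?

778 gigapascals

3.4 kilopascals = 3400 pascals
74 kilopascals = 74000 pascals
7.15 kilopascals = 7150 pascals
778 gigapascals = 778000000000 pascals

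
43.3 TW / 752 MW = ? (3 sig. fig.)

57600

(43.3e12) / (752e6) = 0.05758e6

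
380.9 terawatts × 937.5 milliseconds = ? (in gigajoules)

380.9e12 × 937.5e-3 = 357093.75e9 J

357093.75 gigajoules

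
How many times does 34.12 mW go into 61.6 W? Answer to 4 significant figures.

(61.6) / (34.12 × 10⁻³) = 1.8054 × 10³

1805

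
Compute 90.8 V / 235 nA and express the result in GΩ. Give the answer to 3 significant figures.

(90.8) / (235 × 10⁻⁹) = 0.38638 × 10⁹ Ω

0.386 GΩ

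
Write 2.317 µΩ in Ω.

micro = 10^-6, (no prefix) = 10^0; factor is 10^-6.
2.317 × 10^-6 = 0.000002317

0.000002317 Ω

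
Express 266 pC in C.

pico = 10⁻¹², (no prefix) = 10⁰; factor is 10⁻¹².
266 × 10⁻¹² = 0.000000000266

0.000000000266 C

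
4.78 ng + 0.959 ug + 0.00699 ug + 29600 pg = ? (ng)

1000.37 ng

In ng:
  4.78 ng → 4.78
  0.959 ug = 0.959 × 10^3 ng = 959
  0.00699 ug = 0.00699 × 10^3 ng = 6.99
  29600 pg = 29600 × 10^-3 ng = 29.6
Sum: 4.78 + 959 + 6.99 + 29.6 = 1000.37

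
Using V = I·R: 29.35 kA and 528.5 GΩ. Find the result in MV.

29.35 × 10³ × 528.5 × 10⁹ = 15511.475 × 10¹² V

15511475000 MV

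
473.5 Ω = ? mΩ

473500 mΩ

(no prefix) = 10⁰, milli = 10⁻³; factor is 10³.
473.5 × 10³ = 473500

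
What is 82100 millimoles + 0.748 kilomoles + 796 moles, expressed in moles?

In moles:
  82100 millimoles = 82100 × 10⁻³ moles = 82.1
  0.748 kilomoles = 0.748 × 10³ moles = 748
  796 moles → 796
Sum: 82.1 + 748 + 796 = 1626.1

1626.1 moles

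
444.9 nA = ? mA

nano = 10^-9, milli = 10^-3; factor is 10^-6.
444.9 × 10^-6 = 0.0004449

0.0004449 mA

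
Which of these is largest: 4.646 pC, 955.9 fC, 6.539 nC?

4.646 pC = 0.000000000004646 C
955.9 fC = 0.0000000000009559 C
6.539 nC = 0.000000006539 C

6.539 nC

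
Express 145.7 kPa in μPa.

kilo = 1e3, micro = 1e-6; factor is 1e9.
145.7 × 1e9 = 145700000000

145700000000 μPa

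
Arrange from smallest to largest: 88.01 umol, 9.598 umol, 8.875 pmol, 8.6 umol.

88.01 umol = 0.00008801 mol
9.598 umol = 0.000009598 mol
8.875 pmol = 0.000000000008875 mol
8.6 umol = 0.0000086 mol

8.875 pmol < 8.6 umol < 9.598 umol < 88.01 umol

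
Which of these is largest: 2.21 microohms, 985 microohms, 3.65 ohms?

2.21 microohms = 0.00000221 ohms
985 microohms = 0.000985 ohms
3.65 ohms = 3.65 ohms

3.65 ohms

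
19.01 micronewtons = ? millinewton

micro = 10^-6, milli = 10^-3; factor is 10^-3.
19.01 × 10^-3 = 0.01901

0.01901 millinewtons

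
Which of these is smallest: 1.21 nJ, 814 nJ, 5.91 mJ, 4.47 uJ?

1.21 nJ = 0.00000000121 J
814 nJ = 0.000000814 J
5.91 mJ = 0.00591 J
4.47 uJ = 0.00000447 J

1.21 nJ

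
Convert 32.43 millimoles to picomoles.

32430000000 picomoles

milli = 10^-3, pico = 10^-12; factor is 10^9.
32.43 × 10^9 = 32430000000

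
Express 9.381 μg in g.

0.000009381 g

micro = 1e-6, (no prefix) = 1e0; factor is 1e-6.
9.381 × 1e-6 = 0.000009381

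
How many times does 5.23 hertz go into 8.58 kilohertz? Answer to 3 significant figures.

(8.58 × 10^3) / (5.23) = 1.641 × 10^3

1640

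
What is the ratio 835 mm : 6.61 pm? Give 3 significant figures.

(835 × 10⁻³) / (6.61 × 10⁻¹²) = 126.3 × 10⁹

126000000000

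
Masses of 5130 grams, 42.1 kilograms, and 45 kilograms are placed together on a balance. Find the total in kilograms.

92.23 kilograms

In kilograms:
  5130 grams = 5130 × 10⁻³ kilograms = 5.13
  42.1 kilograms → 42.1
  45 kilograms → 45
Sum: 5.13 + 42.1 + 45 = 92.23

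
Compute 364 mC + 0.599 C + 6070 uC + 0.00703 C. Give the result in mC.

In mC:
  364 mC → 364
  0.599 C = 0.599e3 mC = 599
  6070 uC = 6070e-3 mC = 6.07
  0.00703 C = 0.00703e3 mC = 7.03
Sum: 364 + 599 + 6.07 + 7.03 = 976.1

976.1 mC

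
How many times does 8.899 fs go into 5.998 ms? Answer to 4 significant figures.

(5.998 × 10^-3) / (8.899 × 10^-15) = 0.67401 × 10^12

674000000000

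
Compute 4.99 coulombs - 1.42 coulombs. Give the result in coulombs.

In coulombs:
  4.99 coulombs → 4.99
  1.42 coulombs → 1.42
Difference: 4.99 - 1.42 = 3.57

3.57 coulombs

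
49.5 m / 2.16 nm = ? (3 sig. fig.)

(49.5) / (2.16 × 10^-9) = 22.92 × 10^9

22900000000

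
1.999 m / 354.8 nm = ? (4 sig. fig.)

5634000

(1.999) / (354.8 × 10^-9) = 0.0056342 × 10^9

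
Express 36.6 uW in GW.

micro = 1e-6, giga = 1e9; factor is 1e-15.
36.6 × 1e-15 = 0.0000000000000366

0.0000000000000366 GW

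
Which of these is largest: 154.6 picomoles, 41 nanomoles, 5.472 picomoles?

154.6 picomoles = 0.0000000001546 moles
41 nanomoles = 0.000000041 moles
5.472 picomoles = 0.000000000005472 moles

41 nanomoles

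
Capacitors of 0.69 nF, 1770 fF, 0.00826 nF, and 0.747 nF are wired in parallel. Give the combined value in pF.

1447.03 pF

In pF:
  0.69 nF = 0.69 × 10³ pF = 690
  1770 fF = 1770 × 10⁻³ pF = 1.77
  0.00826 nF = 0.00826 × 10³ pF = 8.26
  0.747 nF = 0.747 × 10³ pF = 747
Sum: 690 + 1.77 + 8.26 + 747 = 1447.03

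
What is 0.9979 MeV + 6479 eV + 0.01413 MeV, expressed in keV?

In keV:
  0.9979 MeV = 0.9979 × 10³ keV = 997.9
  6479 eV = 6479 × 10⁻³ keV = 6.479
  0.01413 MeV = 0.01413 × 10³ keV = 14.13
Sum: 997.9 + 6.479 + 14.13 = 1018.509

1018.509 keV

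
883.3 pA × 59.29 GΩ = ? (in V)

52.370857 V

883.3 × 10⁻¹² × 59.29 × 10⁹ = 52370.857 × 10⁻³ V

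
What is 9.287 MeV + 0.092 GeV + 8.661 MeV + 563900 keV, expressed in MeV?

In MeV:
  9.287 MeV → 9.287
  0.092 GeV = 0.092e3 MeV = 92
  8.661 MeV → 8.661
  563900 keV = 563900e-3 MeV = 563.9
Sum: 9.287 + 92 + 8.661 + 563.9 = 673.848

673.848 MeV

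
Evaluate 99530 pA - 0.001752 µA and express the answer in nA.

97.778 nA

In nA:
  99530 pA = 99530 × 10⁻³ nA = 99.53
  0.001752 µA = 0.001752 × 10³ nA = 1.752
Difference: 99.53 - 1.752 = 97.778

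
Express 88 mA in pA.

milli = 10⁻³, pico = 10⁻¹²; factor is 10⁹.
88 × 10⁹ = 88000000000

88000000000 pA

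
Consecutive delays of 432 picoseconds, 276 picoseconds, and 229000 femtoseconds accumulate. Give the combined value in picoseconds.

937 picoseconds

In picoseconds:
  432 picoseconds → 432
  276 picoseconds → 276
  229000 femtoseconds = 229000e-3 picoseconds = 229
Sum: 432 + 276 + 229 = 937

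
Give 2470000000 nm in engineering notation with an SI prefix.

2.47 m

= 2.47 m; mantissa already in [1, 1000).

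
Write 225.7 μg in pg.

micro = 10⁻⁶, pico = 10⁻¹²; factor is 10⁶.
225.7 × 10⁶ = 225700000

225700000 pg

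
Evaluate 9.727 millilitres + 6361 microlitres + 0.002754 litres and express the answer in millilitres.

In millilitres:
  9.727 millilitres → 9.727
  6361 microlitres = 6361e-3 millilitres = 6.361
  0.002754 litres = 0.002754e3 millilitres = 2.754
Sum: 9.727 + 6.361 + 2.754 = 18.842

18.842 millilitres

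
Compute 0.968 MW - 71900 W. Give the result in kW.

In kW:
  0.968 MW = 0.968e3 kW = 968
  71900 W = 71900e-3 kW = 71.9
Difference: 968 - 71.9 = 896.1

896.1 kW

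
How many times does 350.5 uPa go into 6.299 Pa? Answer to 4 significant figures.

(6.299) / (350.5 × 10⁻⁶) = 0.017971 × 10⁶

17970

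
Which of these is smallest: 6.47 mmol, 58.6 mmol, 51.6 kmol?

6.47 mmol = 0.00647 mol
58.6 mmol = 0.0586 mol
51.6 kmol = 51600 mol

6.47 mmol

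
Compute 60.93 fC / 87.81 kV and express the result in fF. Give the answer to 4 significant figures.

0.0006939 fF

(60.93 × 10⁻¹⁵) / (87.81 × 10³) = 0.693885 × 10⁻¹⁸ F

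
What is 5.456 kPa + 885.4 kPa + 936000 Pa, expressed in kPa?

In kPa:
  5.456 kPa → 5.456
  885.4 kPa → 885.4
  936000 Pa = 936000e-3 kPa = 936
Sum: 5.456 + 885.4 + 936 = 1826.856

1826.856 kPa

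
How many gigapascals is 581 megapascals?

0.581 gigapascals

mega = 10⁶, giga = 10⁹; factor is 10⁻³.
581 × 10⁻³ = 0.581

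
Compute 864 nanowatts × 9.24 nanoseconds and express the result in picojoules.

864 × 10^-9 × 9.24 × 10^-9 = 7983.36 × 10^-18 J

0.00798336 picojoules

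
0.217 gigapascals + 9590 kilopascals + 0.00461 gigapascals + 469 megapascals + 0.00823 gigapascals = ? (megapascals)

708.43 megapascals

In megapascals:
  0.217 gigapascals = 0.217 × 10^3 megapascals = 217
  9590 kilopascals = 9590 × 10^-3 megapascals = 9.59
  0.00461 gigapascals = 0.00461 × 10^3 megapascals = 4.61
  469 megapascals → 469
  0.00823 gigapascals = 0.00823 × 10^3 megapascals = 8.23
Sum: 217 + 9.59 + 4.61 + 469 + 8.23 = 708.43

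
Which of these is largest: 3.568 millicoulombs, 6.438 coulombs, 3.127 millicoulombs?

6.438 coulombs

3.568 millicoulombs = 0.003568 coulombs
6.438 coulombs = 6.438 coulombs
3.127 millicoulombs = 0.003127 coulombs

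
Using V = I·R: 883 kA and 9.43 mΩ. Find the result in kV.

8.32669 kV

883e3 × 9.43e-3 = 8326.69 V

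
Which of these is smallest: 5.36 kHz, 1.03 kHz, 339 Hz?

5.36 kHz = 5360 Hz
1.03 kHz = 1030 Hz
339 Hz = 339 Hz

339 Hz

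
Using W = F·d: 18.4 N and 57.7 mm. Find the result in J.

18.4 × 57.7 × 10⁻³ = 1061.68 × 10⁻³ J

1.06168 J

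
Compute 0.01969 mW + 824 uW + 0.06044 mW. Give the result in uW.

In uW:
  0.01969 mW = 0.01969 × 10³ uW = 19.69
  824 uW → 824
  0.06044 mW = 0.06044 × 10³ uW = 60.44
Sum: 19.69 + 824 + 60.44 = 904.13

904.13 uW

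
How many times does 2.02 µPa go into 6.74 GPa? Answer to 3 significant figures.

(6.74 × 10^9) / (2.02 × 10^-6) = 3.337 × 10^15

3340000000000000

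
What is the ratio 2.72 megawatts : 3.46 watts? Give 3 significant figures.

786000

(2.72 × 10⁶) / (3.46) = 0.7861 × 10⁶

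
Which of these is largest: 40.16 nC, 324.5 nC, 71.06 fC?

40.16 nC = 0.00000004016 C
324.5 nC = 0.0000003245 C
71.06 fC = 0.00000000000007106 C

324.5 nC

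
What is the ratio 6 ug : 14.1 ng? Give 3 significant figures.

(6 × 10^-6) / (14.1 × 10^-9) = 0.4255 × 10^3

426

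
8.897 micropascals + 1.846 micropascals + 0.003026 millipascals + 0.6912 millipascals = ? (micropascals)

In micropascals:
  8.897 micropascals → 8.897
  1.846 micropascals → 1.846
  0.003026 millipascals = 0.003026 × 10^3 micropascals = 3.026
  0.6912 millipascals = 0.6912 × 10^3 micropascals = 691.2
Sum: 8.897 + 1.846 + 3.026 + 691.2 = 704.969

704.969 micropascals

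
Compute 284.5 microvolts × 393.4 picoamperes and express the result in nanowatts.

0.0001119223 nanowatts

284.5e-6 × 393.4e-12 = 111922.3e-18 W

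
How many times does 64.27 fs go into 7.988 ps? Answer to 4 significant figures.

124.3

(7.988 × 10⁻¹²) / (64.27 × 10⁻¹⁵) = 0.12429 × 10³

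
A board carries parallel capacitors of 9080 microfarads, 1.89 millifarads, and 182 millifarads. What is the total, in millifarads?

In millifarads:
  9080 microfarads = 9080 × 10⁻³ millifarads = 9.08
  1.89 millifarads → 1.89
  182 millifarads → 182
Sum: 9.08 + 1.89 + 182 = 192.97

192.97 millifarads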